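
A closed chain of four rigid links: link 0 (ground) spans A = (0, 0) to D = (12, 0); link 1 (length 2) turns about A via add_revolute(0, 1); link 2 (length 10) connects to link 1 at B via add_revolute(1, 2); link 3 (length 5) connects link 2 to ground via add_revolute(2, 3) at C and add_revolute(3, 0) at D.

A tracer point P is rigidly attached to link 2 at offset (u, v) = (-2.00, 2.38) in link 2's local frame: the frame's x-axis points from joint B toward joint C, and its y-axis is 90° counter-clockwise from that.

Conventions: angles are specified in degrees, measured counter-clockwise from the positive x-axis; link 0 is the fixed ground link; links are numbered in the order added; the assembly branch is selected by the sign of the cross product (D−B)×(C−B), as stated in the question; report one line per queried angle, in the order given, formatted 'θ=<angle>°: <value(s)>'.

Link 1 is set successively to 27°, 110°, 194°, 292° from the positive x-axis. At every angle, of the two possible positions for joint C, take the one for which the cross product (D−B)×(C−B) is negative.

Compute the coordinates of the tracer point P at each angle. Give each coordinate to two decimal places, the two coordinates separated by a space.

A=(0,0), D=(12.00,0)
θ=27°: B = A + 2.00·(cos27°, sin27°) = (1.7820, 0.9080)
θ=27°: |BD| = 10.2582
θ=27°: circle(B,10.00) ∩ circle(D,5.00): a=8.7847, h=4.7779
θ=27°:   candidates: C₊=(10.9552,4.8896) cross=49.013; C₋=(10.1093,-4.6288) cross=-49.013
θ=27°:   branch - wants cross < 0 → take C=(10.1093,-4.6288) (cross=-49.013)
θ=27°: ex = (C−B)/|BC| = (0.8327,-0.5537); ey = (0.5537,0.8327)
θ=27°: P = B + -2.00·ex + 2.38·ey = (1.4343,3.9972)
θ=110°: B = A + 2.00·(cos110°, sin110°) = (-0.6840, 1.8794)
θ=110°: |BD| = 12.8225
θ=110°: circle(B,10.00) ∩ circle(D,5.00): a=9.3358, h=3.5837
θ=110°:   candidates: C₊=(9.0762,4.0560) cross=45.952; C₋=(8.0257,-3.0339) cross=-45.952
θ=110°:   branch - wants cross < 0 → take C=(8.0257,-3.0339) (cross=-45.952)
θ=110°: ex = (C−B)/|BC| = (0.8710,-0.4913); ey = (0.4913,0.8710)
θ=110°: P = B + -2.00·ex + 2.38·ey = (-1.2566,4.9350)
θ=194°: B = A + 2.00·(cos194°, sin194°) = (-1.9406, -0.4838)
θ=194°: |BD| = 13.9490
θ=194°: circle(B,10.00) ∩ circle(D,5.00): a=9.6629, h=2.5747
θ=194°:   candidates: C₊=(7.6271,2.4245) cross=35.915; C₋=(7.8058,-2.7218) cross=-35.915
θ=194°:   branch - wants cross < 0 → take C=(7.8058,-2.7218) (cross=-35.915)
θ=194°: ex = (C−B)/|BC| = (0.9746,-0.2238); ey = (0.2238,0.9746)
θ=194°: P = B + -2.00·ex + 2.38·ey = (-3.3572,2.2834)
θ=292°: B = A + 2.00·(cos292°, sin292°) = (0.7492, -1.8544)
θ=292°: |BD| = 11.4026
θ=292°: circle(B,10.00) ∩ circle(D,5.00): a=8.9900, h=4.3794
θ=292°:   candidates: C₊=(8.9073,3.9288) cross=49.937; C₋=(10.3318,-4.7135) cross=-49.937
θ=292°:   branch - wants cross < 0 → take C=(10.3318,-4.7135) (cross=-49.937)
θ=292°: ex = (C−B)/|BC| = (0.9583,-0.2859); ey = (0.2859,0.9583)
θ=292°: P = B + -2.00·ex + 2.38·ey = (-0.4868,0.9981)

θ=27°: 1.43 4.00
θ=110°: -1.26 4.93
θ=194°: -3.36 2.28
θ=292°: -0.49 1.00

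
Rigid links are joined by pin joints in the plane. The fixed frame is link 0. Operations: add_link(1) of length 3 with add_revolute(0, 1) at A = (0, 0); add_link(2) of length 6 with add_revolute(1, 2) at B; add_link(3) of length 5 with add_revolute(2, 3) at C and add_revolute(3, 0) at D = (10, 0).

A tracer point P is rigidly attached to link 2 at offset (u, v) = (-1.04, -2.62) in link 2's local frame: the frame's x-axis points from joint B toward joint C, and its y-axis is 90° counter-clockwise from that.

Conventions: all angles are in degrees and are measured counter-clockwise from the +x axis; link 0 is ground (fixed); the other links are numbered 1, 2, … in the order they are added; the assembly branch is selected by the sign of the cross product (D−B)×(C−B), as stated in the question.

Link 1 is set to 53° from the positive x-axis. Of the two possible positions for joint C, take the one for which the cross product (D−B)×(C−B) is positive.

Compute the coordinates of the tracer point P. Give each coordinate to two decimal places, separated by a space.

A=(0,0), D=(10.00,0)
B = A + 3.00·(cos53°, sin53°) = (1.8054, 2.3959)
|BD| = 8.5376
circle(B,6.00) ∩ circle(D,5.00): a=4.9130, h=3.4442
  candidates: C₊=(7.4876,4.3229) cross=29.405; C₋=(5.5545,-2.2886) cross=-29.405
  branch + wants cross > 0 → take C=(7.4876,4.3229) (cross=29.405)
ex = (C−B)/|BC| = (0.9470,0.3212); ey = (-0.3212,0.9470)
P = B + -1.04·ex + -2.62·ey = (1.6620,-0.4193)

1.66 -0.42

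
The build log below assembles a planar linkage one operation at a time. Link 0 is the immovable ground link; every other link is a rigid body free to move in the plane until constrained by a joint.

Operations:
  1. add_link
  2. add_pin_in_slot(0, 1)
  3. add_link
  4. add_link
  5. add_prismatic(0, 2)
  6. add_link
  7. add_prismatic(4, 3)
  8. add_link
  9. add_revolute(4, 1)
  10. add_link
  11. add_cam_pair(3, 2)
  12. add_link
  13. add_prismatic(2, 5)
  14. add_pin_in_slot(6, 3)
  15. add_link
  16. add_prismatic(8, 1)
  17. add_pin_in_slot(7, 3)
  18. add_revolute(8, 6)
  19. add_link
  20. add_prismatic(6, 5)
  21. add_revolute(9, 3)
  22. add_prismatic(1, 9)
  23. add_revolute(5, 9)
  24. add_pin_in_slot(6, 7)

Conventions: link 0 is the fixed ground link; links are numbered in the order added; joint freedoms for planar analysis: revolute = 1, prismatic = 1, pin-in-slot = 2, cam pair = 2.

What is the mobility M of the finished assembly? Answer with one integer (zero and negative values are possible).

ground; <1,0,0>
#1 <2,0,0>
PS:0↔1 J2 <2,0,1>
#2 <3,0,1>
#3 <4,0,1>
P:0↔2 J1 <4,1,1>
#4 <5,1,1>
P:4↔3 J1 <5,2,1>
#5 <6,2,1>
R:4↔1 J1 <6,3,1>
#6 <7,3,1>
C:3↔2 J2 <7,3,2>
#7 <8,3,2>
P:2↔5 J1 <8,4,2>
PS:6↔3 J2 <8,4,3>
#8 <9,4,3>
P:8↔1 J1 <9,5,3>
PS:7↔3 J2 <9,5,4>
R:8↔6 J1 <9,6,4>
#9 <10,6,4>
P:6↔5 J1 <10,7,4>
R:9↔3 J1 <10,8,4>
P:1↔9 J1 <10,9,4>
R:5↔9 J1 <10,10,4>
PS:6↔7 J2 <10,10,5>
3×9 − 2×10 − 1×5 = 2

M = 2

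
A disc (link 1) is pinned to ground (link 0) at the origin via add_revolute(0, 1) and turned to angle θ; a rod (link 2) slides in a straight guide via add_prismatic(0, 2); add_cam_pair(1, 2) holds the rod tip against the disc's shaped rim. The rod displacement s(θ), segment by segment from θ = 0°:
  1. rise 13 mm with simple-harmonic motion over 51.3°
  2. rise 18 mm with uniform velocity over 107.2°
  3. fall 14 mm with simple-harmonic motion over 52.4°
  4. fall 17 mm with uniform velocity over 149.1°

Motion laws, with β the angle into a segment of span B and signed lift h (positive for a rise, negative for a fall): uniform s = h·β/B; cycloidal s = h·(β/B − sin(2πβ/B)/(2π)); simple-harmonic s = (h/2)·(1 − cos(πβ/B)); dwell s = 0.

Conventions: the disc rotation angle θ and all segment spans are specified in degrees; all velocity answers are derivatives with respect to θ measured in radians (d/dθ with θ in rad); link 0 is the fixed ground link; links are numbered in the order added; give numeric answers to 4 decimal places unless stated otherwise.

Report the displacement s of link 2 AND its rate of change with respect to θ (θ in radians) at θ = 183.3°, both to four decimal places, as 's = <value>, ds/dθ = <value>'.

segment 1 (0° to 51.3°, simple-harmonic, h = 13) is passed completely: s = 0.0000 + (13) = 13.0000
segment 2 (51.3° to 158.5°, uniform, h = 18) is passed completely: s = 13.0000 + (18) = 31.0000
θ = 183.3° falls in segment 3 (158.5° to 210.9°, simple-harmonic, h = -14): β = 183.3 − 158.5 = 24.8°, B = 52.4°; Δs = -14/2·(1 − cos(π·0.4733)) = -6.4131; s = 31.0000 − 6.4131 = 24.5869
velocity in seg [158.5°–210.9°] (simple-harmonic), θ in radians: β = 24.8° = 0.4328 rad, B = 52.4° = 0.9146 rad; ds/dθ = (πh/(2B)) sin(πβ/B) = (π·(-14)/(2·0.9146)) sin(π·0.4733) = -23.961148 mm/rad

s = 24.5869, ds/dθ = -23.9611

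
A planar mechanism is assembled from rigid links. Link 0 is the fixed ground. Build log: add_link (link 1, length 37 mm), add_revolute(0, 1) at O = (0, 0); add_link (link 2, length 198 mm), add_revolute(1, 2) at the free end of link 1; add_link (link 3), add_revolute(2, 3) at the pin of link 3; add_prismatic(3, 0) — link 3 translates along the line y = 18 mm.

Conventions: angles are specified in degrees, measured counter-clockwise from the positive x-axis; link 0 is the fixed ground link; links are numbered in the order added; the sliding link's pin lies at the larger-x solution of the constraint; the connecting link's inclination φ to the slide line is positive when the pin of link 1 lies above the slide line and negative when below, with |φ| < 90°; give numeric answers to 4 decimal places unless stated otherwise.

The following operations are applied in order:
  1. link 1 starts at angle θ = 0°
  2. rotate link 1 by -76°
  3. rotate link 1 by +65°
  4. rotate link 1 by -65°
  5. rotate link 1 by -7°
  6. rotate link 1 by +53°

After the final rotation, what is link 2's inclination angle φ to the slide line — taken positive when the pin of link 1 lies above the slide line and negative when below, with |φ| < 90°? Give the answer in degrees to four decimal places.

geometry: r = 37 mm, L = 198 mm, e = 18 mm; θ starts at 0°
rotate link 1 by -76°: θ ← 0° -76° = -76°
rotate link 1 by +65°: θ ← -76° +65° = -11°
rotate link 1 by -65°: θ ← -11° -65° = -76°
rotate link 1 by -7°: θ ← -76° -7° = -83°
rotate link 1 by +53°: θ ← -83° +53° = -30°
h = r sin θ − e = -18.500000 − 18 = -36.500000
sin φ = h / L = -36.500000 / 198 = -0.18434343
φ = arcsin(-0.18434343) = -10.622856°

-10.6229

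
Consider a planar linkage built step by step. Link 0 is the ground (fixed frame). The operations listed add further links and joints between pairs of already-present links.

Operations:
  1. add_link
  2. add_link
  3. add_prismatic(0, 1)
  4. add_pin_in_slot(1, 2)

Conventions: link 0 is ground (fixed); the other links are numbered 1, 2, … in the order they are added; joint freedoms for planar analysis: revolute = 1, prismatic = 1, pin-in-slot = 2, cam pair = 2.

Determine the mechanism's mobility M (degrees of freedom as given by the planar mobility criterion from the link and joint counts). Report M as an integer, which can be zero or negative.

link 0 = ground. State L|J1|J2 = 1|0|0
+link1  2|0|0
+link2  3|0|0
P(0,1) f=1→J1  3|1|0
PS(1,2) f=2→J2  3|1|1
M = 3(3−1)−2·1−1 = 6−2−1 = 3

M = 3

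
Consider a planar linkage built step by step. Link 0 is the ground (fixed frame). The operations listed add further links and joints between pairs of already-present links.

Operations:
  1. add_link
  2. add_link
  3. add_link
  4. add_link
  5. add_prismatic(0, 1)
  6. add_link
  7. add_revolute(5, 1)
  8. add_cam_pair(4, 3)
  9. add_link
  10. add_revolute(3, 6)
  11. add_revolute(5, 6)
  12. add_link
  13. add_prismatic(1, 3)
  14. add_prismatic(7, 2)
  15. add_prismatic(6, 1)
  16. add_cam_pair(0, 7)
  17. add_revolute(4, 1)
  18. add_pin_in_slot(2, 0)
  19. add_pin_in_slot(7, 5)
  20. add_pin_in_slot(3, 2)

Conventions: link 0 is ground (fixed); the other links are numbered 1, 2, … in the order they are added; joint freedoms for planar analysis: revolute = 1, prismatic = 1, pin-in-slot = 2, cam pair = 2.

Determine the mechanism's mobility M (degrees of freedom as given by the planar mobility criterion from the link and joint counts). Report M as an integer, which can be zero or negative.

(L,J1,J2)=(1,0,0); link0 fixed
link1: (2,0,0)
link2: (3,0,0)
link3: (4,0,0)
link4: (5,0,0)
P 0-1 [J1]: (5,1,0)
link5: (6,1,0)
R 5-1 [J1]: (6,2,0)
C 4-3 [J2]: (6,2,1)
link6: (7,2,1)
R 3-6 [J1]: (7,3,1)
R 5-6 [J1]: (7,4,1)
link7: (8,4,1)
P 1-3 [J1]: (8,5,1)
P 7-2 [J1]: (8,6,1)
P 6-1 [J1]: (8,7,1)
C 0-7 [J2]: (8,7,2)
R 4-1 [J1]: (8,8,2)
PS 2-0 [J2]: (8,8,3)
PS 7-5 [J2]: (8,8,4)
PS 3-2 [J2]: (8,8,5)
Grübler: 3·7 − 2·8 − 5 = 0

M = 0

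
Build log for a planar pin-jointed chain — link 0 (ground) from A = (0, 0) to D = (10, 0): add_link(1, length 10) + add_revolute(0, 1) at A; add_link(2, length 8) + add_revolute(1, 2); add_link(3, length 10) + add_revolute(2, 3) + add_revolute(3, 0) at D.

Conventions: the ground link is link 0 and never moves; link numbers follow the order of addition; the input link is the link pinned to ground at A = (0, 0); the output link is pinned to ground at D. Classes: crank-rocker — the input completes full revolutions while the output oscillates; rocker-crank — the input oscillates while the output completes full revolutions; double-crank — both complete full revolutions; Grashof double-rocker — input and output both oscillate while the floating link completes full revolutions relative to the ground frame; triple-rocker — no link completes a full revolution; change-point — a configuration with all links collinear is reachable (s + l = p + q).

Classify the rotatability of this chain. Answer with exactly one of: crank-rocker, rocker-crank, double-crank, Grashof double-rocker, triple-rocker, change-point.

lengths: ground=10, input=10, coupler=8, output=10
sorted: s=8 (shortest), l=10 (longest), p+q=20
s + l = 18 vs p + q = 20
s + l < p + q (Grashof) with shortest = coupler link → Grashof double-rocker

Grashof double-rocker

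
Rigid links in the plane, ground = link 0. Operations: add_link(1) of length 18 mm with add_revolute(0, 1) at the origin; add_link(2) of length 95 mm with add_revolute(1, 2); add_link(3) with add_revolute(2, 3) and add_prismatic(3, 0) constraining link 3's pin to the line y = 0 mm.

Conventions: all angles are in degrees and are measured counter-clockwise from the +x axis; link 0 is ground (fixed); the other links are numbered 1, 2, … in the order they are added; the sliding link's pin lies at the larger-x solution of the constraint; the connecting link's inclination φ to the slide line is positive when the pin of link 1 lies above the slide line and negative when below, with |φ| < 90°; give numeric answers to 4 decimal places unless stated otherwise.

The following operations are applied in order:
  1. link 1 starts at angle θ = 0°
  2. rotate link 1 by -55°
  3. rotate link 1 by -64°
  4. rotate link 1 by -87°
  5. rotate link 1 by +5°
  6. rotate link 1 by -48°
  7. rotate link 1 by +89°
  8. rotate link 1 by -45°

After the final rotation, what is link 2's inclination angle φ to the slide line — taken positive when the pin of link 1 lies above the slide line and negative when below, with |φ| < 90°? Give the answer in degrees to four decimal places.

geometry: r = 18 mm, L = 95 mm, e = 0 mm; θ starts at 0°
rotate link 1 by -55°: θ ← 0° -55° = -55°
rotate link 1 by -64°: θ ← -55° -64° = -119°
rotate link 1 by -87°: θ ← -119° -87° = -206°
rotate link 1 by +5°: θ ← -206° +5° = -201°
rotate link 1 by -48°: θ ← -201° -48° = -249°
rotate link 1 by +89°: θ ← -249° +89° = -160°
rotate link 1 by -45°: θ ← -160° -45° = -205°
h = r sin θ − e = 7.607129 − 0 = 7.607129
sin φ = h / L = 7.607129 / 95 = 0.08007504
φ = arcsin(0.08007504) = 4.592879°

4.5929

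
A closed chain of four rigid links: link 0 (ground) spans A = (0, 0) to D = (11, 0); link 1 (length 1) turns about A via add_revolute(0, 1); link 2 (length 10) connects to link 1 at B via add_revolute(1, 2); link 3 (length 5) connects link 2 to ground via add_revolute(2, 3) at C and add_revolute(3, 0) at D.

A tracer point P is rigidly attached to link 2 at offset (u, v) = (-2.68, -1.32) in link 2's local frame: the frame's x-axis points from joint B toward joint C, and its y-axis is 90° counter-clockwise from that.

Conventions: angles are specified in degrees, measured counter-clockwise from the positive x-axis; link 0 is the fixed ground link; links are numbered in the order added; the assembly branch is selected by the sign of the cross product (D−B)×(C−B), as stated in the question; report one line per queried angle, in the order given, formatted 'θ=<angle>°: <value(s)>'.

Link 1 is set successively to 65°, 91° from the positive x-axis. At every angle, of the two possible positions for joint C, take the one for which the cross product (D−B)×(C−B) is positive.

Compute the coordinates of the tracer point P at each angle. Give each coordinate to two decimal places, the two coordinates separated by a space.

A=(0,0), D=(11.00,0)
θ=65°: B = A + 1.00·(cos65°, sin65°) = (0.4226, 0.9063)
θ=65°: |BD| = 10.6161
θ=65°: circle(B,10.00) ∩ circle(D,5.00): a=8.8404, h=4.6741
θ=65°:   candidates: C₊=(9.6298,4.8086) cross=49.620; C₋=(8.8317,-4.5054) cross=-49.620
θ=65°:   branch + wants cross > 0 → take C=(9.6298,4.8086) (cross=49.620)
θ=65°: ex = (C−B)/|BC| = (0.9207,0.3902); ey = (-0.3902,0.9207)
θ=65°: P = B + -2.68·ex + -1.32·ey = (-1.5298,-1.3549)
θ=91°: B = A + 1.00·(cos91°, sin91°) = (-0.0175, 0.9998)
θ=91°: |BD| = 11.0627
θ=91°: circle(B,10.00) ∩ circle(D,5.00): a=8.9211, h=4.5181
θ=91°:   candidates: C₊=(9.2755,4.6932) cross=49.983; C₋=(8.4588,-4.3061) cross=-49.983
θ=91°:   branch + wants cross > 0 → take C=(9.2755,4.6932) (cross=49.983)
θ=91°: ex = (C−B)/|BC| = (0.9293,0.3693); ey = (-0.3693,0.9293)
θ=91°: P = B + -2.68·ex + -1.32·ey = (-2.0204,-1.2166)

θ=65°: -1.53 -1.35
θ=91°: -2.02 -1.22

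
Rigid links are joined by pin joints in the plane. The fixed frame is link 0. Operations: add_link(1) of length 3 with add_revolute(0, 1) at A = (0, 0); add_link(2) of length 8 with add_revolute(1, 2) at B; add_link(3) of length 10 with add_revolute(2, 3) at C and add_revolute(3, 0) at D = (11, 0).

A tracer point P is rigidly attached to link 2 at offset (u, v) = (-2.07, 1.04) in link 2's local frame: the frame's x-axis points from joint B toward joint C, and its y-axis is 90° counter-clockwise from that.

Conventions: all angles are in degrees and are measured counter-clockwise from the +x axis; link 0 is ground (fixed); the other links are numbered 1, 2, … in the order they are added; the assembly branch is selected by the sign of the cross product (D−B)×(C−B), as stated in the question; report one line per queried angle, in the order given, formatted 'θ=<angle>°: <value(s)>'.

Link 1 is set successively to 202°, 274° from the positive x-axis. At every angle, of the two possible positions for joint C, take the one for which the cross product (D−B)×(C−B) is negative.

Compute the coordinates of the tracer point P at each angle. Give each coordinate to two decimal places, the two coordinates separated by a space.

A=(0,0), D=(11.00,0)
θ=202°: B = A + 3.00·(cos202°, sin202°) = (-2.7816, -1.1238)
θ=202°: |BD| = 13.8273
θ=202°: circle(B,8.00) ∩ circle(D,10.00): a=5.6119, h=5.7015
θ=202°:   candidates: C₊=(2.3484,5.0149) cross=78.836; C₋=(3.2751,-6.3503) cross=-78.836
θ=202°:   branch - wants cross < 0 → take C=(3.2751,-6.3503) (cross=-78.836)
θ=202°: ex = (C−B)/|BC| = (0.7571,-0.6533); ey = (0.6533,0.7571)
θ=202°: P = B + -2.07·ex + 1.04·ey = (-3.6693,1.0159)
θ=274°: B = A + 3.00·(cos274°, sin274°) = (0.2093, -2.9927)
θ=274°: |BD| = 11.1980
θ=274°: circle(B,8.00) ∩ circle(D,10.00): a=3.9916, h=6.9330
θ=274°:   candidates: C₊=(2.2028,4.7549) cross=77.637; C₋=(5.9085,-8.6068) cross=-77.637
θ=274°:   branch - wants cross < 0 → take C=(5.9085,-8.6068) (cross=-77.637)
θ=274°: ex = (C−B)/|BC| = (0.7124,-0.7018); ey = (0.7018,0.7124)
θ=274°: P = B + -2.07·ex + 1.04·ey = (-0.5356,-0.7991)

θ=202°: -3.67 1.02
θ=274°: -0.54 -0.80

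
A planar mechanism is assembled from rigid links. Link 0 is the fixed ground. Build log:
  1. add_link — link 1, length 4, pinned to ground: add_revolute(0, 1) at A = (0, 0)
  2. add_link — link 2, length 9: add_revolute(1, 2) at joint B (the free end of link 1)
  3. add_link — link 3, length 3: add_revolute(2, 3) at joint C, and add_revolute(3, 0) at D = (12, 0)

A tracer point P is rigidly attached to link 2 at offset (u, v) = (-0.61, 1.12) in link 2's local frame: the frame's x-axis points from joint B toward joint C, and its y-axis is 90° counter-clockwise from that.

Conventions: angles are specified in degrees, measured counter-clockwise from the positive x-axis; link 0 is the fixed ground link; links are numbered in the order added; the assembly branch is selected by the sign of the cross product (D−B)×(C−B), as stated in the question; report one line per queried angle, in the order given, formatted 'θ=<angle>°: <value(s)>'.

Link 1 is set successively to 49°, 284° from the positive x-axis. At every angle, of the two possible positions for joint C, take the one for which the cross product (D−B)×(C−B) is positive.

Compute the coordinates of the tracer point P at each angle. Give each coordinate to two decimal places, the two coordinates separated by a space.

A=(0,0), D=(12.00,0)
θ=49°: B = A + 4.00·(cos49°, sin49°) = (2.6242, 3.0188)
θ=49°: |BD| = 9.8498
θ=49°: circle(B,9.00) ∩ circle(D,3.00): a=8.5798, h=2.7179
θ=49°:   candidates: C₊=(11.6241,2.9764) cross=26.771; C₋=(9.9581,-2.1979) cross=-26.771
θ=49°:   branch + wants cross > 0 → take C=(11.6241,2.9764) (cross=26.771)
θ=49°: ex = (C−B)/|BC| = (1.0000,-0.0047); ey = (0.0047,1.0000)
θ=49°: P = B + -0.61·ex + 1.12·ey = (2.0195,4.1417)
θ=284°: B = A + 4.00·(cos284°, sin284°) = (0.9677, -3.8812)
θ=284°: |BD| = 11.6951
θ=284°: circle(B,9.00) ∩ circle(D,3.00): a=8.9258, h=1.1536
θ=284°:   candidates: C₊=(9.0048,0.1692) cross=13.491; C₋=(9.7704,-2.0072) cross=-13.491
θ=284°:   branch + wants cross > 0 → take C=(9.0048,0.1692) (cross=13.491)
θ=284°: ex = (C−B)/|BC| = (0.8930,0.4500); ey = (-0.4500,0.8930)
θ=284°: P = B + -0.61·ex + 1.12·ey = (-0.0811,-3.1555)

θ=49°: 2.02 4.14
θ=284°: -0.08 -3.16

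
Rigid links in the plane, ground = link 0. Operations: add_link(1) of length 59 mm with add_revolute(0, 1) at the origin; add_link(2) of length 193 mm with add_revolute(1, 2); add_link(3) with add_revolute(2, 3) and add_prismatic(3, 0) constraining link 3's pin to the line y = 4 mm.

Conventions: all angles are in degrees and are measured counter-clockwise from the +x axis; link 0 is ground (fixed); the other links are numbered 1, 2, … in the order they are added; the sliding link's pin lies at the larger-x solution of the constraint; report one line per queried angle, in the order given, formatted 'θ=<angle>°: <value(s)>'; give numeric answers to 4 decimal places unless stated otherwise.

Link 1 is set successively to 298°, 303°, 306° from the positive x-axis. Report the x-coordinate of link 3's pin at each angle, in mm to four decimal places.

geometry: r = 59 mm, L = 193 mm, e = 4 mm
θ=298°: crank pin P = (r cos θ, r sin θ) = (27.698822, -52.093908)
θ=298°: h = r sin θ − e = -52.093908 − 4 = -56.093908
θ=298°: x = r cos θ + √(L² − h²) = 27.698822 + 184.668550 = 212.367373
θ=303°: crank pin P = (r cos θ, r sin θ) = (32.133703, -49.481564)
θ=303°: h = r sin θ − e = -49.481564 − 4 = -53.481564
θ=303°: x = r cos θ + √(L² − h²) = 32.133703 + 185.441965 = 217.575668
θ=306°: crank pin P = (r cos θ, r sin θ) = (34.679330, -47.732003)
θ=306°: h = r sin θ − e = -47.732003 − 4 = -51.732003
θ=306°: x = r cos θ + √(L² − h²) = 34.679330 + 185.937624 = 220.616954

θ=298°: 212.3674
θ=303°: 217.5757
θ=306°: 220.6170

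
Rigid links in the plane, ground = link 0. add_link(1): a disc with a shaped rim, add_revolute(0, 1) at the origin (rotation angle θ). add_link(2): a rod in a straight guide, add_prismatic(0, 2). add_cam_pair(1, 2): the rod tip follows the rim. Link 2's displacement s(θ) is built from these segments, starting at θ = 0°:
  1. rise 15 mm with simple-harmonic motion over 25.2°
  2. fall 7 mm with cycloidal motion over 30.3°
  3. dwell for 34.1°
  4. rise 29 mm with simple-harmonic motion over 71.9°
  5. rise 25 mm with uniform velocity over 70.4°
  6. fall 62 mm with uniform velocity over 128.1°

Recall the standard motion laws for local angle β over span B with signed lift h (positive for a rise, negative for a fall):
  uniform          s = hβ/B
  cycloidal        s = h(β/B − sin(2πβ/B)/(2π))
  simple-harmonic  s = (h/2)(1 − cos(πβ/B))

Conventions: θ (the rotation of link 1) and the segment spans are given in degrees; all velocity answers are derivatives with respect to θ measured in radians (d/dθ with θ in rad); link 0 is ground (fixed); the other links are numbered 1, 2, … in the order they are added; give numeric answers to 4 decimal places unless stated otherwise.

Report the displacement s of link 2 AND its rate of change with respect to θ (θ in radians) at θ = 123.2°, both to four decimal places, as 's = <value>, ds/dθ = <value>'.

segment 1 (0° to 25.2°, simple-harmonic, h = 15) is passed completely: s = 0.0000 + (15) = 15.0000
segment 2 (25.2° to 55.5°, cycloidal, h = -7) is passed completely: s = 15.0000 + (-7) = 8.0000
segment 3 (55.5° to 89.6°, dwell): s unchanged at 8.0000
θ = 123.2° falls in segment 4 (89.6° to 161.5°, simple-harmonic, h = 29): β = 123.2 − 89.6 = 33.6°, B = 71.9°; Δs = 29/2·(1 − cos(π·0.4673)) = 13.0137; s = 8.0000 + 13.0137 = 21.0137
velocity in seg [89.6°–161.5°] (simple-harmonic), θ in radians: β = 33.6° = 0.5864 rad, B = 71.9° = 1.2549 rad; ds/dθ = (πh/(2B)) sin(πβ/B) = (π·29/(2·1.2549)) sin(π·0.4673) = 36.109222 mm/rad

s = 21.0137, ds/dθ = 36.1092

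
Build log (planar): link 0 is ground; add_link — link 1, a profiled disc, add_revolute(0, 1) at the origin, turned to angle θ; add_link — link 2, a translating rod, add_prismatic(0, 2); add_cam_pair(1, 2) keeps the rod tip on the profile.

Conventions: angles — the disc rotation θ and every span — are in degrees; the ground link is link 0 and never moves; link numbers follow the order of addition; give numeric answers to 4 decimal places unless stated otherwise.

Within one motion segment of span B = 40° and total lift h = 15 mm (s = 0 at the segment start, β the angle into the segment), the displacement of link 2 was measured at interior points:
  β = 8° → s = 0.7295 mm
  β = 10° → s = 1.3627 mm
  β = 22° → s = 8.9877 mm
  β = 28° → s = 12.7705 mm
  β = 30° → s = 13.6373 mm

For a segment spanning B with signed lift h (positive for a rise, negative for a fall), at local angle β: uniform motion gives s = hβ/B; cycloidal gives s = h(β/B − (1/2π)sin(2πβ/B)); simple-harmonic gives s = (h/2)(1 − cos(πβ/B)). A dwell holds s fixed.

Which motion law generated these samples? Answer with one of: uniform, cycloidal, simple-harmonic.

candidates at β/B = r: uniform s = h·r (linear in β); cycloidal s = h·(r − sin(2πr)/(2π)); simple-harmonic s = (h/2)(1 − cos(πr))
β=8°: printed 0.7295 | uniform 3.0000, cycloidal 0.7295, simple-harmonic 1.4324
β=10°: printed 1.3627 | uniform 3.7500, cycloidal 1.3627, simple-harmonic 2.1967
β=22°: printed 8.9877 | uniform 8.2500, cycloidal 8.9877, simple-harmonic 8.6733
β=28°: printed 12.7705 | uniform 10.5000, cycloidal 12.7705, simple-harmonic 11.9084
β=30°: printed 13.6373 | uniform 11.2500, cycloidal 13.6373, simple-harmonic 12.8033
only one law matches every sample → cycloidal

cycloidal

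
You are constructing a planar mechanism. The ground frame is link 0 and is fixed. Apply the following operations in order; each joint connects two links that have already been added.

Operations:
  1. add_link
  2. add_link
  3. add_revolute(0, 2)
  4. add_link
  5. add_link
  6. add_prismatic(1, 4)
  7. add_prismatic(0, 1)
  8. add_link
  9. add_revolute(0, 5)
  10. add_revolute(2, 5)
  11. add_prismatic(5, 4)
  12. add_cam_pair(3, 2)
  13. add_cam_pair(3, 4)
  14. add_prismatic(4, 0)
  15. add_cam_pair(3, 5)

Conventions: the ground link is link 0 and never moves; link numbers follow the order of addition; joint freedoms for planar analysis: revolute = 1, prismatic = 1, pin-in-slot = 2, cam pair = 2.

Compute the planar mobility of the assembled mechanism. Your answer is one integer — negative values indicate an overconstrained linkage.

(L,J1,J2)=(1,0,0); link0 fixed
link1: (2,0,0)
link2: (3,0,0)
R 0-2 [J1]: (3,1,0)
link3: (4,1,0)
link4: (5,1,0)
P 1-4 [J1]: (5,2,0)
P 0-1 [J1]: (5,3,0)
link5: (6,3,0)
R 0-5 [J1]: (6,4,0)
R 2-5 [J1]: (6,5,0)
P 5-4 [J1]: (6,6,0)
C 3-2 [J2]: (6,6,1)
C 3-4 [J2]: (6,6,2)
P 4-0 [J1]: (6,7,2)
C 3-5 [J2]: (6,7,3)
Grübler: 3·5 − 2·7 − 3 = -2

M = -2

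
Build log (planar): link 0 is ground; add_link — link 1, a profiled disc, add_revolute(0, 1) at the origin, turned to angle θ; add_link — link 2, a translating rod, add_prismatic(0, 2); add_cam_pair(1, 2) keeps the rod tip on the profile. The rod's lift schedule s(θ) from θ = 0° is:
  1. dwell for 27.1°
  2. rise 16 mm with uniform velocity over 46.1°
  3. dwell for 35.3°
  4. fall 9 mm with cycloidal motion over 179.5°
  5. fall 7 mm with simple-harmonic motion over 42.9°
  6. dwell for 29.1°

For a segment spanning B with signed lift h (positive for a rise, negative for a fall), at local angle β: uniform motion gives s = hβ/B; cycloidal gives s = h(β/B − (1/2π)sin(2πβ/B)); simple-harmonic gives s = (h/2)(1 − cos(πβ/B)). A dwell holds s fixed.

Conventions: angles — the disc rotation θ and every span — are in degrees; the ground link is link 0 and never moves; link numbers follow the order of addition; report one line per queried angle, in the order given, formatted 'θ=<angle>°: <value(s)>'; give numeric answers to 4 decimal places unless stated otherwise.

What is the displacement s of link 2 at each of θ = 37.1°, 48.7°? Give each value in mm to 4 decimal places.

seg 1 [0°–27.1°] dwell: s stays 0.0000
seg 2 [27.1°–73.2°] uniform, h=16: θ=37.1° here. β=10, B=46.1. 16·10/46.1 = 3.4707 → s = 3.4707
seg 2 [27.1°–73.2°] uniform, h=16: θ=48.7° here. β=21.6, B=46.1. 16·21.6/46.1 = 7.4967 → s = 7.4967

θ=37.1°: 3.4707
θ=48.7°: 7.4967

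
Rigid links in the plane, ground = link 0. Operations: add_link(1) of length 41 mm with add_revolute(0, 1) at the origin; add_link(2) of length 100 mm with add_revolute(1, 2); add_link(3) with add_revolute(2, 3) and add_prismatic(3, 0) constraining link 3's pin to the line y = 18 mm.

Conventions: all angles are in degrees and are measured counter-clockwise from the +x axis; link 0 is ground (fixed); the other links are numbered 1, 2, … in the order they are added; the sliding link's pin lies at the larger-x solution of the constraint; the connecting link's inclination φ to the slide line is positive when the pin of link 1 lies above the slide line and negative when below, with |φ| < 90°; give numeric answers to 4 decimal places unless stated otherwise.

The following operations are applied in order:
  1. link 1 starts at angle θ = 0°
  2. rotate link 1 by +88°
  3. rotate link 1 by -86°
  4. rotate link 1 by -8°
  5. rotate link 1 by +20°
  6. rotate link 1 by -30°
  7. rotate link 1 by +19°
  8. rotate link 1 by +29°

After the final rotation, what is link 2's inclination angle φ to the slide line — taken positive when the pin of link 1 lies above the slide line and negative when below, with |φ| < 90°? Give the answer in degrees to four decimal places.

geometry: r = 41 mm, L = 100 mm, e = 18 mm; θ starts at 0°
rotate link 1 by +88°: θ ← 0° +88° = 88°
rotate link 1 by -86°: θ ← 88° -86° = 2°
rotate link 1 by -8°: θ ← 2° -8° = -6°
rotate link 1 by +20°: θ ← -6° +20° = 14°
rotate link 1 by -30°: θ ← 14° -30° = -16°
rotate link 1 by +19°: θ ← -16° +19° = 3°
rotate link 1 by +29°: θ ← 3° +29° = 32°
h = r sin θ − e = 21.726690 − 18 = 3.726690
sin φ = h / L = 3.726690 / 100 = 0.03726690
φ = arcsin(0.03726690) = 2.135731°

2.1357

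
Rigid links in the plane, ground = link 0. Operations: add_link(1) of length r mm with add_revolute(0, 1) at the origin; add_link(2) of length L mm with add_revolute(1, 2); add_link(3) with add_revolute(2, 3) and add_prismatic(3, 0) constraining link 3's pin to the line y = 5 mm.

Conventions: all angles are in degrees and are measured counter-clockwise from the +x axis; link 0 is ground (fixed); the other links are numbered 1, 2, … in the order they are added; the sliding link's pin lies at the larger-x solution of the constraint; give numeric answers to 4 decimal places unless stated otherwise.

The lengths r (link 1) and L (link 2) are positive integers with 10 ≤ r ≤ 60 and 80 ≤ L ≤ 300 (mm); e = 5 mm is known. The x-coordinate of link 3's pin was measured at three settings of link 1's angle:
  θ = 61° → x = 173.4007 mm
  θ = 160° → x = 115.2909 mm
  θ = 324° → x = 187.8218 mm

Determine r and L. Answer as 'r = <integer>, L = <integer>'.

constraint per measurement: (x − r cos θ)² + (r sin θ − e)² = L²
subtracting the θ₁ and θ₂ equations cancels the r² and L² terms:
r = (x₁² − x₂²) / (2[(x₁cos θ₁ + e sin θ₁) − (x₂cos θ₂ + e sin θ₂)]) = 43.0001 → r = 43
L² = (x₁ − r cos θ₁)² + (r sin θ₁ − e)² = 24336.0121 → L = 156.0000 → L = 156
check at θ₃=324°: x = 187.8218 (printed 187.8218) ✓

r = 43, L = 156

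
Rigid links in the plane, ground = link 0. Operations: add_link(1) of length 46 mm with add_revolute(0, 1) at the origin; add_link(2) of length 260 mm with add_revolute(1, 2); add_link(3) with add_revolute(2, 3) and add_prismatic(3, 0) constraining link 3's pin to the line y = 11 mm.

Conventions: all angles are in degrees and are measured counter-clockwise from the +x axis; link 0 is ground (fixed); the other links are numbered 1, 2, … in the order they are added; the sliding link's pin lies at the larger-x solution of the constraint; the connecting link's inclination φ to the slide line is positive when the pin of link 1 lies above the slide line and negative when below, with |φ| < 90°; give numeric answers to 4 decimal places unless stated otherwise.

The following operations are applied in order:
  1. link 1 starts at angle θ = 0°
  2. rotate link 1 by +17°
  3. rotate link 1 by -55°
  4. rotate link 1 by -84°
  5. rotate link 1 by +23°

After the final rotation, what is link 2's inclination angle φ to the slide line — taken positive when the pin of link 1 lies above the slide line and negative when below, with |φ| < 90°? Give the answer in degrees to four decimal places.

geometry: r = 46 mm, L = 260 mm, e = 11 mm; θ starts at 0°
rotate link 1 by +17°: θ ← 0° +17° = 17°
rotate link 1 by -55°: θ ← 17° -55° = -38°
rotate link 1 by -84°: θ ← -38° -84° = -122°
rotate link 1 by +23°: θ ← -122° +23° = -99°
h = r sin θ − e = -45.433664 − 11 = -56.433664
sin φ = h / L = -56.433664 / 260 = -0.21705255
φ = arcsin(-0.21705255) = -12.535974°

-12.5360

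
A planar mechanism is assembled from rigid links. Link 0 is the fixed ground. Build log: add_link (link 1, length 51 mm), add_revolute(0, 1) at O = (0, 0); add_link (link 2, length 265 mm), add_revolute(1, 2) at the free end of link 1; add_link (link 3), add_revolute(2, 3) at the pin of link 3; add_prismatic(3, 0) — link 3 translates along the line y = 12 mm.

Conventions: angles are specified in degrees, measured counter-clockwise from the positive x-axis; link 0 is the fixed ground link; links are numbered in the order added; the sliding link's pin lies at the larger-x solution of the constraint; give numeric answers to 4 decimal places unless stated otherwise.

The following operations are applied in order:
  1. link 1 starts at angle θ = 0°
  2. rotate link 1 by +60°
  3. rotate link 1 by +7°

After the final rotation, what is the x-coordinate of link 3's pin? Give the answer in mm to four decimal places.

geometry: r = 51 mm, L = 265 mm, e = 12 mm; θ starts at 0°
rotate link 1 by +60°: θ ← 0° +60° = 60°
rotate link 1 by +7°: θ ← 60° +7° = 67°
crank pin P = (r cos θ, r sin θ) = (19.927288, 46.945748)
h = r sin θ − e = 46.945748 − 12 = 34.945748
x = r cos θ + √(L² − h²) = 19.927288 + 262.685734 = 282.613021

282.6130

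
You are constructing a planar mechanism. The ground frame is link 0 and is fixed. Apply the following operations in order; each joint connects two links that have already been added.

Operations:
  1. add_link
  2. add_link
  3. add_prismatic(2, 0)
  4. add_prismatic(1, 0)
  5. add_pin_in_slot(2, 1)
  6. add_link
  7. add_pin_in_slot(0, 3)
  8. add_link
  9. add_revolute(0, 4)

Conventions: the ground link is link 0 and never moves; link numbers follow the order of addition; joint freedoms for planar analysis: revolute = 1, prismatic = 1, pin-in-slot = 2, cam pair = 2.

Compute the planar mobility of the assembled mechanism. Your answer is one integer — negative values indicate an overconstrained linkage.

link 0 = ground. State L|J1|J2 = 1|0|0
+link1  2|0|0
+link2  3|0|0
P(2,0) f=1→J1  3|1|0
P(1,0) f=1→J1  3|2|0
PS(2,1) f=2→J2  3|2|1
+link3  4|2|1
PS(0,3) f=2→J2  4|2|2
+link4  5|2|2
R(0,4) f=1→J1  5|3|2
M = 3(5−1)−2·3−2 = 12−6−2 = 4

M = 4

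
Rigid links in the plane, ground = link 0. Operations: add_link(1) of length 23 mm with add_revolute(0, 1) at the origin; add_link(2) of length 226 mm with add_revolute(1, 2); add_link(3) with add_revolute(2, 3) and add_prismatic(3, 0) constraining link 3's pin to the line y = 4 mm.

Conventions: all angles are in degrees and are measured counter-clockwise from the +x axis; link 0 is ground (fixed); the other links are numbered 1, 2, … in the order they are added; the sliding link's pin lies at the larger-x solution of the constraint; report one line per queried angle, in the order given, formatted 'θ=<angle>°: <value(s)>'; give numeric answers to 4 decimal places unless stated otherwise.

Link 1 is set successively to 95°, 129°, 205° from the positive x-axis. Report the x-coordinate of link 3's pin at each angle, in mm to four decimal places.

geometry: r = 23 mm, L = 226 mm, e = 4 mm
θ=95°: crank pin P = (r cos θ, r sin θ) = (-2.004582, 22.912478)
θ=95°: h = r sin θ − e = 22.912478 − 4 = 18.912478
θ=95°: x = r cos θ + √(L² − h²) = -2.004582 + 225.207278 = 223.202696
θ=129°: crank pin P = (r cos θ, r sin θ) = (-14.474369, 17.874357)
θ=129°: h = r sin θ − e = 17.874357 − 4 = 13.874357
θ=129°: x = r cos θ + √(L² − h²) = -14.474369 + 225.573718 = 211.099349
θ=205°: crank pin P = (r cos θ, r sin θ) = (-20.845079, -9.720220)
θ=205°: h = r sin θ − e = -9.720220 − 4 = -13.720220
θ=205°: x = r cos θ + √(L² − h²) = -20.845079 + 225.583146 = 204.738066

θ=95°: 223.2027
θ=129°: 211.0993
θ=205°: 204.7381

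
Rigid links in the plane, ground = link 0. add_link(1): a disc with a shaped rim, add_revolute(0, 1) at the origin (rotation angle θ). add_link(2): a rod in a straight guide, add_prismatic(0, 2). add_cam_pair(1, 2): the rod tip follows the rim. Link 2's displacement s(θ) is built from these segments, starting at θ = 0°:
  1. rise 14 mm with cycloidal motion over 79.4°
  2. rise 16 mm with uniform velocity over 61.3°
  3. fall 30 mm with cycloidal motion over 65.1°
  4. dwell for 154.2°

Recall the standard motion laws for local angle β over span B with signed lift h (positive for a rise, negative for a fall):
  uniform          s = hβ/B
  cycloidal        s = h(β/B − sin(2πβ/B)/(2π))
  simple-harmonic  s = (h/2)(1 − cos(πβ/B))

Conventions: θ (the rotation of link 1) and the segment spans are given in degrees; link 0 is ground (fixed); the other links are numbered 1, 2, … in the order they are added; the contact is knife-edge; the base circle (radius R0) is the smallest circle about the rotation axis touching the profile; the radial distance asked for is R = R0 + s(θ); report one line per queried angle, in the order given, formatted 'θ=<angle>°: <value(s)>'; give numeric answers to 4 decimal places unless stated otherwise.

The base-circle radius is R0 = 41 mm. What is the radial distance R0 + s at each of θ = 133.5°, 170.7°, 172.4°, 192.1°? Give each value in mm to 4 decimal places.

segment 1 (0° to 79.4°, cycloidal, h = 14) is passed completely: s = 0.0000 + (14) = 14.0000
θ = 133.5° falls in segment 2 (79.4° to 140.7°, uniform, h = 16): β = 133.5 − 79.4 = 54.1°, B = 61.3°; Δs = 16·54.1/61.3 = 14.1207; s = 14.0000 + 14.1207 = 28.1207
segment 2 (79.4° to 140.7°, uniform, h = 16) is passed completely: s = 14.0000 + (16) = 30.0000
θ = 170.7° falls in segment 3 (140.7° to 205.8°, cycloidal, h = -30): β = 170.7 − 140.7 = 30°, B = 65.1°; Δs = -30·(0.4608 − sin(2π·0.4608)/(2π)) = -12.6616; s = 30.0000 − 12.6616 = 17.3384
θ = 172.4° falls in segment 3 (140.7° to 205.8°, cycloidal, h = -30): β = 172.4 − 140.7 = 31.7°, B = 65.1°; Δs = -30·(0.4869 − sin(2π·0.4869)/(2π)) = -14.2170; s = 30.0000 − 14.2170 = 15.7830
θ = 192.1° falls in segment 3 (140.7° to 205.8°, cycloidal, h = -30): β = 192.1 − 140.7 = 51.4°, B = 65.1°; Δs = -30·(0.7896 − sin(2π·0.7896)/(2π)) = -28.3146; s = 30.0000 − 28.3146 = 1.6854
θ=133.5°: R = R0 + s = 41 + 28.1207 = 69.1207
θ=170.7°: R = R0 + s = 41 + 17.3384 = 58.3384
θ=172.4°: R = R0 + s = 41 + 15.7830 = 56.7830
θ=192.1°: R = R0 + s = 41 + 1.6854 = 42.6854

θ=133.5°: 69.1207
θ=170.7°: 58.3384
θ=172.4°: 56.7830
θ=192.1°: 42.6854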